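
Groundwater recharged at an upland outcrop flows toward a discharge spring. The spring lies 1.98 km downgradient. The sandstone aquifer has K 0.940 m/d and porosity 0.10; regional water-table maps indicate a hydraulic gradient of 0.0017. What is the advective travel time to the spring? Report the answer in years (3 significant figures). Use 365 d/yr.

q = Ki = 0.940 × 0.0017 = 0.001598 m/d
v = Ki/n = 0.940·0.0017/0.10 = 0.01598 m/d
L = 1.98 km = 1980 m
t = L / v = 1980 / 0.01598 = 123900 d
   = 123900 / 365 = 339 yr

339 years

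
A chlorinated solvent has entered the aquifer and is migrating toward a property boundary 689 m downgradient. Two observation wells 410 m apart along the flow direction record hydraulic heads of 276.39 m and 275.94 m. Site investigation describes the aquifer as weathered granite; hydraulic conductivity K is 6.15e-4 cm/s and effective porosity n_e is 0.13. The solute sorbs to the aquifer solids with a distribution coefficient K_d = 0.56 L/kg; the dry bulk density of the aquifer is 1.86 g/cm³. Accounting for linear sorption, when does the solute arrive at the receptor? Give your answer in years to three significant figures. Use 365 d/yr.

Hydraulic gradient i = (276.39 − 275.94) / 410 = 0.45 / 410 = 0.001098
K = 6.15e-4 cm/s × 864 = 0.5314 m/d
q = Ki = 0.5314 × 0.001098 = 5.832e-4 m/d
v_s = q/n_e = 5.832e-4/0.13 = 0.004486 m/d
Retardation R = 1 + ρ_b·K_d/n = 1 + 1.86×0.56/0.13 = 9.012
Contaminant velocity v_c = v/R = 0.004486/9.012 = 4.978e-4 m/d
t = L/v_c = 689/4.978e-4 = 1.384e6 d
   = 1.384e6/365 = 3790 yr

3790 years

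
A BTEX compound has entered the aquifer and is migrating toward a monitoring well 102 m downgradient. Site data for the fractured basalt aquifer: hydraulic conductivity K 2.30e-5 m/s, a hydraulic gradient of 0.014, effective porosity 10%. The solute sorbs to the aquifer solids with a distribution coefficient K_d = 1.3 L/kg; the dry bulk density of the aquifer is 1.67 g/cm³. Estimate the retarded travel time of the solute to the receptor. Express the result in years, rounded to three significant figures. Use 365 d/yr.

22.8 years

K = 2.30e-5 m/s × 86400 s/d = 1.987 m/d
Darcy flux q = K·i = 1.987 × 0.014 = 0.02782 m/d
v_s = q/n_e = 0.02782/0.10 = 0.2782 m/d
Retardation R = 1 + ρ_b·K_d/n = 1 + 1.67×1.3/0.10 = 22.71
Contaminant velocity v_c = v/R = 0.2782/22.71 = 0.01225 m/d
t = L/v_c = 102/0.01225 = 8326 d
   = 8326/365 = 22.8 yr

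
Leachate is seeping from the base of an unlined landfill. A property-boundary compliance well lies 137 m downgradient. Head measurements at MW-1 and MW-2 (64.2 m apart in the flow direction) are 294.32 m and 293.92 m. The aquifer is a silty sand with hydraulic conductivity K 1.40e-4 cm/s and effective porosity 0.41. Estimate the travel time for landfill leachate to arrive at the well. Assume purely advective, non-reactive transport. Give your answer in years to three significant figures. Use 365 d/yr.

Hydraulic gradient i = (294.32 − 293.92) / 64.2 = 0.40 / 64.2 = 0.006231
K = 1.40e-4 cm/s × 864 = 0.1210 m/d
Darcy flux q = K·i = 0.1210 × 0.006231 = 7.536e-4 m/d
v = Ki/n = 0.1210·0.006231/0.41 = 0.001838 m/d
t = L / v = 137 / 0.001838 = 74530 d
   = 74530 / 365 = 204 yr

204 years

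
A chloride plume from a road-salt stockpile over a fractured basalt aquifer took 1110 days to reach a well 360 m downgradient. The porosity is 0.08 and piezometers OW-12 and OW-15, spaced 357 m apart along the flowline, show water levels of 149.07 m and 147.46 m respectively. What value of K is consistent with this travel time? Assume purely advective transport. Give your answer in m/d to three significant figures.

5.75 m/d

Hydraulic gradient i = (149.07 − 147.46) / 357 = 1.61 / 357 = 0.004510
v = L / t = 360 / 1110 = 0.3243 m/d
K = v · n / i = 0.3243 × 0.08 / 0.004510 = 5.75 m/d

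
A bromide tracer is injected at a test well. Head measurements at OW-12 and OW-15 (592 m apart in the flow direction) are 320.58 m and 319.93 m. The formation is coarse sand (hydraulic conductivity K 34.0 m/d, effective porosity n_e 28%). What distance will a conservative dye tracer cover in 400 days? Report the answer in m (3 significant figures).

53.3 m

Hydraulic gradient i = (320.58 − 319.93) / 592 = 0.65 / 592 = 0.001098
q = Ki = 34.0 × 0.001098 = 0.03733 m/d
Seepage velocity v = q / n = 0.03733 / 0.28 = 0.1333 m/d
L = v × T = 0.1333 × 400 = 53.33 m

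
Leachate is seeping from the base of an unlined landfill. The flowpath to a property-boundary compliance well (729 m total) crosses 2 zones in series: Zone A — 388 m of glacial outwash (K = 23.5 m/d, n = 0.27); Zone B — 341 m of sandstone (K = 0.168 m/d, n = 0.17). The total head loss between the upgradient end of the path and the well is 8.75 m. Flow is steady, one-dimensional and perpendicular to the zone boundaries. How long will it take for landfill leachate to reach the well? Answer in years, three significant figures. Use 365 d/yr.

104 years

Steady 1-D flow in series ⇒ the Darcy flux q is identical in every zone and the zone head losses add (resistances L/K in series).
Σ(L/K) = 388/23.5 + 341/0.168 = 16.51 + 2030 = 2046 d
q = ΔH / Σ(L/K) = 8.75 / 2046 = 0.004276 m/d (same in every zone)
Zone A: v = q/n = 0.004276/0.27 = 0.01584 m/d → t_A = 388/0.01584 = 24500 d
Zone B: v = q/n = 0.004276/0.17 = 0.02515 m/d → t_B = 341/0.02515 = 13560 d
Total t = 24500 + 13560 = 38060 d
   = 38060 / 365 = 104 yr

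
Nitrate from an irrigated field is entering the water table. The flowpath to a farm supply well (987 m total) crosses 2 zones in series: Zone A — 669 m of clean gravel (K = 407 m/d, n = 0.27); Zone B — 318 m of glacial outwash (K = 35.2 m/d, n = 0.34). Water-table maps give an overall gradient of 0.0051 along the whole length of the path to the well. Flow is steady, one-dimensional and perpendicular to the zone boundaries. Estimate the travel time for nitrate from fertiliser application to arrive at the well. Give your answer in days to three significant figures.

For zones in series the flux q is common to all zones; the equivalent conductivity is the harmonic (thickness-weighted) mean, K_eq = L_total / Σ(L_j/K_j).
Σ(L/K) = 669/407 + 318/35.2 = 1.644 + 9.034 = 10.68 d
K_eq = L_total / Σ(L/K) = 987 / 10.68 = 92.43 m/d
q = K_eq · i = 92.43 × 0.0051 = 0.4714 m/d (same in every zone)
Zone A: v = q/n = 0.4714/0.27 = 1.746 m/d → t_A = 669/1.746 = 383.2 d
Zone B: v = q/n = 0.4714/0.34 = 1.387 m/d → t_B = 318/1.387 = 229.4 d
Total t = 383.2 + 229.4 = 612.5 d

613 days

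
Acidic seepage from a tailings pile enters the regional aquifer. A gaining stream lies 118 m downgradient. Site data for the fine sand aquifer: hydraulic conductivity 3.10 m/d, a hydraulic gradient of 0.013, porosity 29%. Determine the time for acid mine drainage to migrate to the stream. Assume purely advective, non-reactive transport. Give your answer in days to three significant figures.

849 days

Specific discharge q = 3.10 × 0.013 = 0.04030 m/d
v_s = q/n_e = 0.04030/0.29 = 0.1390 m/d
t = L / v = 118 / 0.1390 = 849.1 d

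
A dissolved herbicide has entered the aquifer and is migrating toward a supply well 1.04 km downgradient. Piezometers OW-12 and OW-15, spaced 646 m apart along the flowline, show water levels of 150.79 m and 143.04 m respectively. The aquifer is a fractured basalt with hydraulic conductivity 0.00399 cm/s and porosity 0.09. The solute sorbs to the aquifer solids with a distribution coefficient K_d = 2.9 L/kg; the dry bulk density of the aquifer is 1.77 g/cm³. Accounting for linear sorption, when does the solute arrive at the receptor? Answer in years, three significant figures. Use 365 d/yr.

Hydraulic gradient i = (150.79 − 143.04) / 646 = 7.75 / 646 = 0.01200
K = 0.00399 cm/s × 864 = 3.447 m/d
Specific discharge q = 3.447 × 0.01200 = 0.04136 m/d
Average linear velocity = 0.04136 / 0.09 = 0.4595 m/d
Retardation R = 1 + ρ_b·K_d/n = 1 + 1.77×2.9/0.09 = 58.03
Contaminant velocity v_c = v/R = 0.4595/58.03 = 0.007918 m/d
L = 1.04 km = 1040 m
t = L/v_c = 1040/0.007918 = 131300 d
   = 131300/365 = 360 yr

360 years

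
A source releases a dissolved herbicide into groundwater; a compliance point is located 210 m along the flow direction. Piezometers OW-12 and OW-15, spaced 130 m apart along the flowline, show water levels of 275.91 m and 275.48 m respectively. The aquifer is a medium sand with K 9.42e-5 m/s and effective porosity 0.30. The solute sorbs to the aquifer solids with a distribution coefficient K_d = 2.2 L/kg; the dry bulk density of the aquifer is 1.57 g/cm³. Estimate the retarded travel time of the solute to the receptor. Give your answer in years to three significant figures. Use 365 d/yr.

80.2 years

Hydraulic gradient i = (275.91 − 275.48) / 130 = 0.43 / 130 = 0.003308
K = 9.42e-5 m/s × 86400 s/d = 8.139 m/d
Specific discharge q = 8.139 × 0.003308 = 0.02692 m/d
v = Ki/n = 8.139·0.003308/0.30 = 0.08974 m/d
Retardation R = 1 + ρ_b·K_d/n = 1 + 1.57×2.2/0.30 = 12.51
Contaminant velocity v_c = v/R = 0.08974/12.51 = 0.007171 m/d
t = L/v_c = 210/0.007171 = 29280 d
   = 29280/365 = 80.2 yr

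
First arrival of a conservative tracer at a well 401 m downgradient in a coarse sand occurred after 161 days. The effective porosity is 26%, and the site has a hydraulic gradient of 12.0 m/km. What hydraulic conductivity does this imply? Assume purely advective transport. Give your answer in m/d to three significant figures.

54.0 m/d

v = L / t = 401 / 161 = 2.491 m/d
K = v · n / i = 2.491 × 0.26 / 0.012 = 54.0 m/d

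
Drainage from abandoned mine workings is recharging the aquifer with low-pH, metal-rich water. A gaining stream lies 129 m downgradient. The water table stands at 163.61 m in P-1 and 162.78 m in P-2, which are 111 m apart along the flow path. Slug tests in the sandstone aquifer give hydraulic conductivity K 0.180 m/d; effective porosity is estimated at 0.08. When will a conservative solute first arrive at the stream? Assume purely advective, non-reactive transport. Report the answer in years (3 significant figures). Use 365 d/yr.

Hydraulic gradient i = (163.61 − 162.78) / 111 = 0.83 / 111 = 0.007477
Darcy flux q = K·i = 0.180 × 0.007477 = 0.001346 m/d
v = Ki/n = 0.180·0.007477/0.08 = 0.01682 m/d
t = L / v = 129 / 0.01682 = 7667 d
   = 7667 / 365 = 21.0 yr

21.0 years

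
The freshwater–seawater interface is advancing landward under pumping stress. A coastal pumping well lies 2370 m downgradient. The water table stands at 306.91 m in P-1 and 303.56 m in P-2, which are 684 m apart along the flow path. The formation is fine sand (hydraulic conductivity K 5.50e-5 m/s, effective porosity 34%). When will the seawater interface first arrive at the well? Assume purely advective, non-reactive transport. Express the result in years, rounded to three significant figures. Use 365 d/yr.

Hydraulic gradient i = (306.91 − 303.56) / 684 = 3.35 / 684 = 0.004898
K = 5.50e-5 m/s × 86400 s/d = 4.752 m/d
Specific discharge q = 4.752 × 0.004898 = 0.02327 m/d
Seepage velocity v = q / n = 0.02327 / 0.34 = 0.06845 m/d
t = L / v = 2370 / 0.06845 = 34620 d
   = 34620 / 365 = 94.9 yr

94.9 years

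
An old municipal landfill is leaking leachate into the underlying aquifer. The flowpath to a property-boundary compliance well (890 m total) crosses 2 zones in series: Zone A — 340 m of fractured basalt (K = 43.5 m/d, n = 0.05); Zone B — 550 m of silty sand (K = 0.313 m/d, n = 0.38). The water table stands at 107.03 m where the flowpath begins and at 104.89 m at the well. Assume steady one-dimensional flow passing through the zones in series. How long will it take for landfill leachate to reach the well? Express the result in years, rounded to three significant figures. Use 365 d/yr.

Total head drop ΔH = 107.03 − 104.89 = 2.14 m
Steady 1-D flow in series ⇒ the Darcy flux q is identical in every zone and the zone head losses add (resistances L/K in series).
Σ(L/K) = 340/43.5 + 550/0.313 = 7.816 + 1757 = 1765 d
q = ΔH / Σ(L/K) = 2.14 / 1765 = 0.001212 m/d (same in every zone)
Zone A: v = q/n = 0.001212/0.05 = 0.02425 m/d → t_A = 340/0.02425 = 14020 d
Zone B: v = q/n = 0.001212/0.38 = 0.003191 m/d → t_B = 550/0.003191 = 172400 d
Total t = 14020 + 172400 = 186400 d
   = 186400 / 365 = 511 yr

511 years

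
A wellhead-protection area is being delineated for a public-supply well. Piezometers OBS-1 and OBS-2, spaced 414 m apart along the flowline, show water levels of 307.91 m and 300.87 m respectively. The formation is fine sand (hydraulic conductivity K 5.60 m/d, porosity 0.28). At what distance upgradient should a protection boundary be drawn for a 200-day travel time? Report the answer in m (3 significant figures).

Hydraulic gradient i = (307.91 − 300.87) / 414 = 7.04 / 414 = 0.01700
q = Ki = 5.60 × 0.01700 = 0.09523 m/d
Seepage velocity v = q / n = 0.09523 / 0.28 = 0.3401 m/d
L = v × T = 0.3401 × 200 = 68.02 m

68.0 m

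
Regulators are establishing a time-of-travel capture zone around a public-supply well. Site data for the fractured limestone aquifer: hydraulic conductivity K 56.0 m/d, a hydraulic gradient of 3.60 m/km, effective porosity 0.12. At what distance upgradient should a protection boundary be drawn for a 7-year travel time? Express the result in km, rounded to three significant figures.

4.29 km

q = Ki = 56.0 × 0.0036 = 0.2016 m/d
v = Ki/n = 56.0·0.0036/0.12 = 1.680 m/d
T = 7 yr × 365 = 2555 d
L = v × T = 1.680 × 2555 = 4292 m
   = 4.29 km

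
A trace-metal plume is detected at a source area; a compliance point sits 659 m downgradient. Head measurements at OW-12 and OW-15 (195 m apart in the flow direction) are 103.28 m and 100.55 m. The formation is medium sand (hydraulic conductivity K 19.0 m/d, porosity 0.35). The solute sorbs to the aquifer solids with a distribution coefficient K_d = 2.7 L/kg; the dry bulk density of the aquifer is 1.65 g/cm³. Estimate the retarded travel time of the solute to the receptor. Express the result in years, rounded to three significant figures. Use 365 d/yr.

32.6 years

Hydraulic gradient i = (103.28 − 100.55) / 195 = 2.73 / 195 = 0.01400
Specific discharge q = 19.0 × 0.01400 = 0.2660 m/d
Seepage velocity v = q / n = 0.2660 / 0.35 = 0.7600 m/d
Retardation R = 1 + ρ_b·K_d/n = 1 + 1.65×2.7/0.35 = 13.73
Contaminant velocity v_c = v/R = 0.7600/13.73 = 0.05536 m/d
t = L/v_c = 659/0.05536 = 11900 d
   = 11900/365 = 32.6 yr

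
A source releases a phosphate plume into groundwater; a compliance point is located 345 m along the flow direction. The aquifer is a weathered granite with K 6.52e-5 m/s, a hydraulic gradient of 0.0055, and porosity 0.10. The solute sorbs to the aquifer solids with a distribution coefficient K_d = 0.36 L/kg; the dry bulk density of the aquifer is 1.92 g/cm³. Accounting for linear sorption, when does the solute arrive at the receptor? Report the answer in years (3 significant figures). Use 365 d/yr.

24.1 years

K = 6.52e-5 m/s × 86400 s/d = 5.633 m/d
q = Ki = 5.633 × 0.0055 = 0.03098 m/d
Seepage velocity v = q / n = 0.03098 / 0.10 = 0.3098 m/d
Retardation R = 1 + ρ_b·K_d/n = 1 + 1.92×0.36/0.10 = 7.912
Contaminant velocity v_c = v/R = 0.3098/7.912 = 0.03916 m/d
t = L/v_c = 345/0.03916 = 8810 d
   = 8810/365 = 24.1 yr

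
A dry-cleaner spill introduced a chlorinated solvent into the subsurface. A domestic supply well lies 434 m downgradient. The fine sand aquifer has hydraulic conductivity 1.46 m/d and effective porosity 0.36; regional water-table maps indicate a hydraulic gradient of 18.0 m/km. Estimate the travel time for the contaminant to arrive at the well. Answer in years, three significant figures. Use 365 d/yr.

Darcy flux q = K·i = 1.46 × 0.018 = 0.02628 m/d
Seepage velocity v = q / n = 0.02628 / 0.36 = 0.07300 m/d
t = L / v = 434 / 0.07300 = 5945 d
   = 5945 / 365 = 16.3 yr

16.3 years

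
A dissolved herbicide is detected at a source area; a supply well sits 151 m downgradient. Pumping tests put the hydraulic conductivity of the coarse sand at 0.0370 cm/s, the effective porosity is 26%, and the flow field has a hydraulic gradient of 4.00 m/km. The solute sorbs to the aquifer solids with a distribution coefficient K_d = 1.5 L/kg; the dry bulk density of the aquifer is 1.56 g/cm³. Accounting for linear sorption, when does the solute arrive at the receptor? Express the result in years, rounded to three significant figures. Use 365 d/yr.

8.41 years

K = 0.0370 cm/s × 864 = 31.97 m/d
Darcy flux q = K·i = 31.97 × 0.0040 = 0.1279 m/d
Seepage velocity v = q / n = 0.1279 / 0.26 = 0.4918 m/d
Retardation R = 1 + ρ_b·K_d/n = 1 + 1.56×1.5/0.26 = 10.00
Contaminant velocity v_c = v/R = 0.4918/10.00 = 0.04918 m/d
t = L/v_c = 151/0.04918 = 3070 d
   = 3070/365 = 8.41 yr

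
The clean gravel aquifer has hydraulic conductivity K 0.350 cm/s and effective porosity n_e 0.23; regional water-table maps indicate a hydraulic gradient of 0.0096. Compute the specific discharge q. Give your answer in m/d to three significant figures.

K = 0.350 cm/s × 864 = 302.4 m/d
Specific discharge q = 302.4 × 0.0096 = 2.903 m/d

2.90 m/d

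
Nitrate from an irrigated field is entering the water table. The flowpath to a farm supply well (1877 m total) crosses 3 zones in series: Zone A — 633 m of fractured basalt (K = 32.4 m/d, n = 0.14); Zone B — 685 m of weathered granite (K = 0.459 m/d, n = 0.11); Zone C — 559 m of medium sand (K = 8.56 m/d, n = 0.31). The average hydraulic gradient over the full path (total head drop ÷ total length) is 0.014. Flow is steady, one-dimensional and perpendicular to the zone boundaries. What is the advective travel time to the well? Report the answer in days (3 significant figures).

20200 days

For zones in series the flux q is common to all zones; the equivalent conductivity is the harmonic (thickness-weighted) mean, K_eq = L_total / Σ(L_j/K_j).
Σ(L/K) = 633/32.4 + 685/0.459 + 559/8.56 = 19.54 + 1492 + 65.30 = 1577 d
K_eq = L_total / Σ(L/K) = 1877 / 1577 = 1.190 m/d
q = K_eq · i = 1.190 × 0.014 = 0.01666 m/d (same in every zone)
Zone A: v = q/n = 0.01666/0.14 = 0.1190 m/d → t_A = 633/0.1190 = 5319 d
Zone B: v = q/n = 0.01666/0.11 = 0.1515 m/d → t_B = 685/0.1515 = 4523 d
Zone C: v = q/n = 0.01666/0.31 = 0.05375 m/d → t_C = 559/0.05375 = 10400 d
Total t = 5319 + 4523 + 10400 = 20240 d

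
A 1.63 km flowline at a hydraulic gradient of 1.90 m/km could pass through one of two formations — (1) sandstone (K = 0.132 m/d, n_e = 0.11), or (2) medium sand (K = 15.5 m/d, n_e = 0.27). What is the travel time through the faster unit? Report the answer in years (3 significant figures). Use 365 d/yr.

40.9 years

Unit 1 (sandstone): v = 0.132×0.0019/0.11 = 0.002280 m/d, t = 1630/0.002280 = 714900 d
Unit 2 (medium sand): v = 15.5×0.0019/0.27 = 0.1091 m/d, t = 1630/0.1091 = 14940 d
Faster: 14940 d / 365 = 40.9 yr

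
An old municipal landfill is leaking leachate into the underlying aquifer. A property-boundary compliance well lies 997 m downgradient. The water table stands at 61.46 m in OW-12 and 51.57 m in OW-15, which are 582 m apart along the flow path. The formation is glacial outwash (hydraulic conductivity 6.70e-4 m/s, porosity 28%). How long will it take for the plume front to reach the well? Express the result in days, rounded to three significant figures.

Hydraulic gradient i = (61.46 − 51.57) / 582 = 9.89 / 582 = 0.01699
K = 6.70e-4 m/s × 86400 s/d = 57.89 m/d
q = Ki = 57.89 × 0.01699 = 0.9837 m/d
v = Ki/n = 57.89·0.01699/0.28 = 3.513 m/d
t = L / v = 997 / 3.513 = 283.8 d

284 days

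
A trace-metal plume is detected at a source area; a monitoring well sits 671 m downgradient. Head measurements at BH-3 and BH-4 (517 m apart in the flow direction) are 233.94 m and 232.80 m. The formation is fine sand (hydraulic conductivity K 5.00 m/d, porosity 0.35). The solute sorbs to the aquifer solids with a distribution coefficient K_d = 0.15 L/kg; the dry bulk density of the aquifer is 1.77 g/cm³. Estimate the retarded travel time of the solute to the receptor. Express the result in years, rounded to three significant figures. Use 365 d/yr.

103 years

Hydraulic gradient i = (233.94 − 232.80) / 517 = 1.14 / 517 = 0.002205
q = Ki = 5.00 × 0.002205 = 0.01103 m/d
Seepage velocity v = q / n = 0.01103 / 0.35 = 0.03150 m/d
Retardation R = 1 + ρ_b·K_d/n = 1 + 1.77×0.15/0.35 = 1.759
Contaminant velocity v_c = v/R = 0.03150/1.759 = 0.01791 m/d
t = L/v_c = 671/0.01791 = 37460 d
   = 37460/365 = 103 yr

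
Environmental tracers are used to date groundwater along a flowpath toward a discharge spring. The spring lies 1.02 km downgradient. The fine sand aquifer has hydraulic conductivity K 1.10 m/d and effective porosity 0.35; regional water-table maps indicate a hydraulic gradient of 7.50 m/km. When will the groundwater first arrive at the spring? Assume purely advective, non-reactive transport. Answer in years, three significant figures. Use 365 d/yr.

q = Ki = 1.10 × 0.0075 = 0.008250 m/d
v = Ki/n = 1.10·0.0075/0.35 = 0.02357 m/d
L = 1.02 km = 1020 m
t = L / v = 1020 / 0.02357 = 43270 d
   = 43270 / 365 = 119 yr

119 years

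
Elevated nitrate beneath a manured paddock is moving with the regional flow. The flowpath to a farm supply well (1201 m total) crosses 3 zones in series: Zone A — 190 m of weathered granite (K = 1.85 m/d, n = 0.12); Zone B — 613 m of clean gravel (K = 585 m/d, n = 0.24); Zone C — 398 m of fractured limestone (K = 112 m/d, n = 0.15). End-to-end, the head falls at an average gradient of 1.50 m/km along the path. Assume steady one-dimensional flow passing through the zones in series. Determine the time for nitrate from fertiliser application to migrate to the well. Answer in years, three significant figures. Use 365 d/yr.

37.5 years

For zones in series the flux q is common to all zones; the equivalent conductivity is the harmonic (thickness-weighted) mean, K_eq = L_total / Σ(L_j/K_j).
Σ(L/K) = 190/1.85 + 613/585 + 398/112 = 102.7 + 1.048 + 3.554 = 107.3 d
K_eq = L_total / Σ(L/K) = 1201 / 107.3 = 11.19 m/d
q = K_eq · i = 11.19 × 0.0015 = 0.01679 m/d (same in every zone)
Zone A: v = q/n = 0.01679/0.12 = 0.1399 m/d → t_A = 190/0.1399 = 1358 d
Zone B: v = q/n = 0.01679/0.24 = 0.06995 m/d → t_B = 613/0.06995 = 8763 d
Zone C: v = q/n = 0.01679/0.15 = 0.1119 m/d → t_C = 398/0.1119 = 3556 d
Total t = 1358 + 8763 + 3556 = 13680 d
   = 13680 / 365 = 37.5 yr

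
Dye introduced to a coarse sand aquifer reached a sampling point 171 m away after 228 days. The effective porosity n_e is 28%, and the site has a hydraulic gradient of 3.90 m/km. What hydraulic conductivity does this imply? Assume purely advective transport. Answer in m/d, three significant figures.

53.8 m/d

v = L / t = 171 / 228 = 0.7500 m/d
K = v · n / i = 0.7500 × 0.28 / 0.0039 = 53.8 m/d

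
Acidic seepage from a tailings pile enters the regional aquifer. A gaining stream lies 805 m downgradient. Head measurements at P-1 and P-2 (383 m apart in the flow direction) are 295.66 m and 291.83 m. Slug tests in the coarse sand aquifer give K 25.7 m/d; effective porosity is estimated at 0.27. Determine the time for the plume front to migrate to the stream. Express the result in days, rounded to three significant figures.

846 days

Hydraulic gradient i = (295.66 − 291.83) / 383 = 3.83 / 383 = 0.01000
Specific discharge q = 25.7 × 0.01000 = 0.2570 m/d
Seepage velocity v = q / n = 0.2570 / 0.27 = 0.9519 m/d
t = L / v = 805 / 0.9519 = 845.7 d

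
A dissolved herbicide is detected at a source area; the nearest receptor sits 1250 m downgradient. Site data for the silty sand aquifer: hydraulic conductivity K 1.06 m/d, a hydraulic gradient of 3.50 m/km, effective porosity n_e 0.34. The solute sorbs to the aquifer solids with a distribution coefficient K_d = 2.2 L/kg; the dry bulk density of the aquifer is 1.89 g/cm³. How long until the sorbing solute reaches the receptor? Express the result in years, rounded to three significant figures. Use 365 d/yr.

4150 years

Specific discharge q = 1.06 × 0.0035 = 0.003710 m/d
v = Ki/n = 1.06·0.0035/0.34 = 0.01091 m/d
Retardation R = 1 + ρ_b·K_d/n = 1 + 1.89×2.2/0.34 = 13.23
Contaminant velocity v_c = v/R = 0.01091/13.23 = 8.248e-4 m/d
t = L/v_c = 1250/8.248e-4 = 1.515e6 d
   = 1.515e6/365 = 4150 yr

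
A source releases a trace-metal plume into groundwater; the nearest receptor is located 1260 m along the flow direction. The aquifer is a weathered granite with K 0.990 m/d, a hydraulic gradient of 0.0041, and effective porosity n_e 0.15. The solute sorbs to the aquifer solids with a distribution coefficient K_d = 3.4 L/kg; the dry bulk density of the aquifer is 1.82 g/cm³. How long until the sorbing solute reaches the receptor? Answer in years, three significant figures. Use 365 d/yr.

5390 years

q = Ki = 0.990 × 0.0041 = 0.004059 m/d
v_s = q/n_e = 0.004059/0.15 = 0.02706 m/d
Retardation R = 1 + ρ_b·K_d/n = 1 + 1.82×3.4/0.15 = 42.25
Contaminant velocity v_c = v/R = 0.02706/42.25 = 6.404e-4 m/d
t = L/v_c = 1260/6.404e-4 = 1.967e6 d
   = 1.967e6/365 = 5390 yr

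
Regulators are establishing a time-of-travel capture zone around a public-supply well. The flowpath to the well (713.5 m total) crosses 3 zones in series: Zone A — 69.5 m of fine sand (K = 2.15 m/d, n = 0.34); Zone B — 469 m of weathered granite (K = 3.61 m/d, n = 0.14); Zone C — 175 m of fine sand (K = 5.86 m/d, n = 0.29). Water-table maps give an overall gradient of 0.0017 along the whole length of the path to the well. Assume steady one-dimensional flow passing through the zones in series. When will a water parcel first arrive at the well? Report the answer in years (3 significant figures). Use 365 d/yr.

Steady 1-D flow in series ⇒ the Darcy flux q is identical in every zone and the zone head losses add (resistances L/K in series).
Σ(L/K) = 69.5/2.15 + 469/3.61 + 175/5.86 = 32.33 + 129.9 + 29.86 = 192.1 d
K_eq = L_total / Σ(L/K) = 713.5 / 192.1 = 3.714 m/d
q = K_eq · i = 3.714 × 0.0017 = 0.006314 m/d (same in every zone)
Zone A: v = q/n = 0.006314/0.34 = 0.01857 m/d → t_A = 69.5/0.01857 = 3742 d
Zone B: v = q/n = 0.006314/0.14 = 0.04510 m/d → t_B = 469/0.04510 = 10400 d
Zone C: v = q/n = 0.006314/0.29 = 0.02177 m/d → t_C = 175/0.02177 = 8038 d
Total t = 3742 + 10400 + 8038 = 22180 d
   = 22180 / 365 = 60.8 yr

60.8 years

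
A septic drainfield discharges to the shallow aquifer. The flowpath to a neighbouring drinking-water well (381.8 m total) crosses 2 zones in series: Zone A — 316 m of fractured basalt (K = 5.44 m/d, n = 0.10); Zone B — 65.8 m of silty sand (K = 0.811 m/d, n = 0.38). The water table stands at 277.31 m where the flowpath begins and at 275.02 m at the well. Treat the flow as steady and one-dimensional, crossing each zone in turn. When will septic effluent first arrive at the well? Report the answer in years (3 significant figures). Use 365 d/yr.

Total head drop ΔH = 277.31 − 275.02 = 2.29 m
Steady 1-D flow in series ⇒ the Darcy flux q is identical in every zone and the zone head losses add (resistances L/K in series).
Σ(L/K) = 316/5.44 + 65.8/0.811 = 58.09 + 81.13 = 139.2 d
q = ΔH / Σ(L/K) = 2.29 / 139.2 = 0.01645 m/d (same in every zone)
Zone A: v = q/n = 0.01645/0.10 = 0.1645 m/d → t_A = 316/0.1645 = 1921 d
Zone B: v = q/n = 0.01645/0.38 = 0.04329 m/d → t_B = 65.8/0.04329 = 1520 d
Total t = 1921 + 1520 = 3441 d
   = 3441 / 365 = 9.43 yr

9.43 years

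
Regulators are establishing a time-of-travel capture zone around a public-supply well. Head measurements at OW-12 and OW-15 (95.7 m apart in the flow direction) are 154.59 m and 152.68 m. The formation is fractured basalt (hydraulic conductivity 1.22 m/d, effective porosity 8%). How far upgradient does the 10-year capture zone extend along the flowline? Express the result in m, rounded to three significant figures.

1110 m

Hydraulic gradient i = (154.59 − 152.68) / 95.7 = 1.91 / 95.7 = 0.01996
q = Ki = 1.22 × 0.01996 = 0.02435 m/d
Average linear velocity = 0.02435 / 0.08 = 0.3044 m/d
T = 10 yr × 365 = 3650 d
L = v × T = 0.3044 × 3650 = 1111 m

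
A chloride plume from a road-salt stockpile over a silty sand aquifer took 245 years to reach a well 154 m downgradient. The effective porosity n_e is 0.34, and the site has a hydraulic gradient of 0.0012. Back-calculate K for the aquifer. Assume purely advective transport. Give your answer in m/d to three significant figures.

t = 245 years = 89430 d
v = L / t = 154 / 89430 = 0.001722 m/d
K = v · n / i = 0.001722 × 0.34 / 0.0012 = 0.488 m/d

0.488 m/d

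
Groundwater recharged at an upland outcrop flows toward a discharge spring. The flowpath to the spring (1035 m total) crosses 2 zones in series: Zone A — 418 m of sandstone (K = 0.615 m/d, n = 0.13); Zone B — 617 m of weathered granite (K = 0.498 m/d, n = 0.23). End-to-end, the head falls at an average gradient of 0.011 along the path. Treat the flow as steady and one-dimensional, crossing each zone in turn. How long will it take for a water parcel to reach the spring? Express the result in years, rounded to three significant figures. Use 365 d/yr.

Continuity: the same q passes through each zone, so ΔH = q·Σ(L_j/K_j) — the zones act as resistances in series.
Σ(L/K) = 418/0.615 + 617/0.498 = 679.7 + 1239 = 1919 d
K_eq = L_total / Σ(L/K) = 1035 / 1919 = 0.5394 m/d
q = K_eq · i = 0.5394 × 0.011 = 0.005934 m/d (same in every zone)
Zone A: v = q/n = 0.005934/0.13 = 0.04565 m/d → t_A = 418/0.04565 = 9158 d
Zone B: v = q/n = 0.005934/0.23 = 0.02580 m/d → t_B = 617/0.02580 = 23920 d
Total t = 9158 + 23920 = 33070 d
   = 33070 / 365 = 90.6 yr

90.6 years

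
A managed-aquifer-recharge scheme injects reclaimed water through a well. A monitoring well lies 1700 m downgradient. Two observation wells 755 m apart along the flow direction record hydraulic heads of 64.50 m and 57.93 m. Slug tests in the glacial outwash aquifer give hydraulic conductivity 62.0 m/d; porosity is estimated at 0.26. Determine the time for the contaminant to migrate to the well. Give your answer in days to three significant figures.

819 days

Hydraulic gradient i = (64.50 − 57.93) / 755 = 6.57 / 755 = 0.008702
Darcy flux q = K·i = 62.0 × 0.008702 = 0.5395 m/d
Average linear velocity = 0.5395 / 0.26 = 2.075 m/d
t = L / v = 1700 / 2.075 = 819.2 d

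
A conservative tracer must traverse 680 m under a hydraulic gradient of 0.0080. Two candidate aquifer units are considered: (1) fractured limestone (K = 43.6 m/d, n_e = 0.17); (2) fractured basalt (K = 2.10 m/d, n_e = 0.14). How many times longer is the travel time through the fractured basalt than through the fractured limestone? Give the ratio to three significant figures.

Unit 1 (fractured limestone): v = 43.6×0.0080/0.17 = 2.052 m/d, t = 680/2.052 = 331.4 d
Unit 2 (fractured basalt): v = 2.10×0.0080/0.14 = 0.1200 m/d, t = 680/0.1200 = 5667 d
t(fractured basalt) / t(fractured limestone) = 5667/331.4 = 17.1

17.1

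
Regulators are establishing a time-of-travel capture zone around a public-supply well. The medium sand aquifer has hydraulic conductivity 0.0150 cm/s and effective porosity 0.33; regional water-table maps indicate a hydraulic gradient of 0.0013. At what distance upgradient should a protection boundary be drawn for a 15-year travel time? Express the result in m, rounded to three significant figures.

K = 0.0150 cm/s × 864 = 12.96 m/d
Darcy flux q = K·i = 12.96 × 0.0013 = 0.01685 m/d
v = Ki/n = 12.96·0.0013/0.33 = 0.05105 m/d
T = 15 yr × 365 = 5475 d
L = v × T = 0.05105 × 5475 = 279.5 m

280 m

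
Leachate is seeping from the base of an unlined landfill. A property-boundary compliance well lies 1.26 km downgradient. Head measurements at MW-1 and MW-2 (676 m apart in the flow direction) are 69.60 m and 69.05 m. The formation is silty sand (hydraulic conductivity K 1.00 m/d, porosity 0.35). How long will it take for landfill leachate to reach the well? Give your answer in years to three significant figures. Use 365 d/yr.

1490 years

Hydraulic gradient i = (69.60 − 69.05) / 676 = 0.55 / 676 = 8.136e-4
Specific discharge q = 1.00 × 8.136e-4 = 8.136e-4 m/d
Average linear velocity = 8.136e-4 / 0.35 = 0.002325 m/d
L = 1.26 km = 1260 m
t = L / v = 1260 / 0.002325 = 542000 d
   = 542000 / 365 = 1490 yr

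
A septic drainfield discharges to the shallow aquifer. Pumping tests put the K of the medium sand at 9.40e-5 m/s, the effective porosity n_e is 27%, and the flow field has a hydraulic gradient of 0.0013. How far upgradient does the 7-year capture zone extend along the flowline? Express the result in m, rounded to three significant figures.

99.9 m

K = 9.40e-5 m/s × 86400 s/d = 8.122 m/d
Specific discharge q = 8.122 × 0.0013 = 0.01056 m/d
Seepage velocity v = q / n = 0.01056 / 0.27 = 0.03910 m/d
T = 7 yr × 365 = 2555 d
L = v × T = 0.03910 × 2555 = 99.91 m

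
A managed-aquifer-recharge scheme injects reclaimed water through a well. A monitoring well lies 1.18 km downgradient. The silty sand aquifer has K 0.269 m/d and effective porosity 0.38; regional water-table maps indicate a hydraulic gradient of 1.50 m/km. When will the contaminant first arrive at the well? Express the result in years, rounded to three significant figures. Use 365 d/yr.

Specific discharge q = 0.269 × 0.0015 = 4.035e-4 m/d
Average linear velocity = 4.035e-4 / 0.38 = 0.001062 m/d
L = 1.18 km = 1180 m
t = L / v = 1180 / 0.001062 = 1.111e6 d
   = 1.111e6 / 365 = 3040 yr

3040 years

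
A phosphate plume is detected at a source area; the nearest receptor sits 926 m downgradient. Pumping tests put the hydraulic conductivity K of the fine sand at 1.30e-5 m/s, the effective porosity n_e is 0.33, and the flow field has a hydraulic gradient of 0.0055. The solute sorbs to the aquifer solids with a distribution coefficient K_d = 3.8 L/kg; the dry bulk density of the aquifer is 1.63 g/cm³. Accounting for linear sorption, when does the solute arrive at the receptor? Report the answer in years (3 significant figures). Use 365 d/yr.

K = 1.30e-5 m/s × 86400 s/d = 1.123 m/d
Darcy flux q = K·i = 1.123 × 0.0055 = 0.006178 m/d
v_s = q/n_e = 0.006178/0.33 = 0.01872 m/d
Retardation R = 1 + ρ_b·K_d/n = 1 + 1.63×3.8/0.33 = 19.77
Contaminant velocity v_c = v/R = 0.01872/19.77 = 9.469e-4 m/d
t = L/v_c = 926/9.469e-4 = 977900 d
   = 977900/365 = 2680 yr

2680 years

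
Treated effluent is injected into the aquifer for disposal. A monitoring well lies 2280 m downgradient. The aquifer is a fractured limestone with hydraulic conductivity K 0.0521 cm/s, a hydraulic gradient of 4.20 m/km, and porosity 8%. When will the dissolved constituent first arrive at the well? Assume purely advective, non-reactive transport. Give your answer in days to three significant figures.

K = 0.0521 cm/s × 864 = 45.01 m/d
q = Ki = 45.01 × 0.0042 = 0.1891 m/d
Average linear velocity = 0.1891 / 0.08 = 2.363 m/d
t = L / v = 2280 / 2.363 = 964.8 d

965 days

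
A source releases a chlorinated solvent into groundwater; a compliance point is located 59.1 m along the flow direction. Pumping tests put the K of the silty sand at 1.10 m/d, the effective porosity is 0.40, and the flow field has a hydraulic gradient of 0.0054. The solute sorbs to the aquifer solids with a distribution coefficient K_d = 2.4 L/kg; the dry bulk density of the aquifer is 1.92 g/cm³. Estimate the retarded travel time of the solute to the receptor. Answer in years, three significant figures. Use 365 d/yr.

q = Ki = 1.10 × 0.0054 = 0.005940 m/d
v = Ki/n = 1.10·0.0054/0.40 = 0.01485 m/d
Retardation R = 1 + ρ_b·K_d/n = 1 + 1.92×2.4/0.40 = 12.52
Contaminant velocity v_c = v/R = 0.01485/12.52 = 0.001186 m/d
t = L/v_c = 59.1/0.001186 = 49830 d
   = 49830/365 = 137 yr

137 years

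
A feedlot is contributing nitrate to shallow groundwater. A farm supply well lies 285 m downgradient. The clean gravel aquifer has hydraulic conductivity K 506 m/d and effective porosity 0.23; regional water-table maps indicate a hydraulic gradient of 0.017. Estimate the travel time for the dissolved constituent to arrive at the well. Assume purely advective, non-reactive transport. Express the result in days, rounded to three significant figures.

q = Ki = 506 × 0.017 = 8.602 m/d
v_s = q/n_e = 8.602/0.23 = 37.40 m/d
t = L / v = 285 / 37.40 = 7.620 d

7.62 days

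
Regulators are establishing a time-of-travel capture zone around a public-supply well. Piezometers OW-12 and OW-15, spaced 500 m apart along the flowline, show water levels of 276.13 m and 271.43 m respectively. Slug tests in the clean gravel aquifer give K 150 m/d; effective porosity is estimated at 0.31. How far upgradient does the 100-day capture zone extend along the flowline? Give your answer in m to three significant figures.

Hydraulic gradient i = (276.13 − 271.43) / 500 = 4.70 / 500 = 0.009400
q = Ki = 150 × 0.009400 = 1.410 m/d
v_s = q/n_e = 1.410/0.31 = 4.548 m/d
L = v × T = 4.548 × 100 = 454.8 m

455 m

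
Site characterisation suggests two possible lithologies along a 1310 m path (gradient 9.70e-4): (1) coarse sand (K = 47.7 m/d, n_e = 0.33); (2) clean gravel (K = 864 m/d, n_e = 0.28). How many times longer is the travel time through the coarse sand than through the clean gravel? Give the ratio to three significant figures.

Unit 1 (coarse sand): v = 47.7×9.7e-4/0.33 = 0.1402 m/d, t = 1310/0.1402 = 9343 d
Unit 2 (clean gravel): v = 864×9.7e-4/0.28 = 2.993 m/d, t = 1310/2.993 = 437.7 d
t(coarse sand) / t(clean gravel) = 9343/437.7 = 21.3

21.3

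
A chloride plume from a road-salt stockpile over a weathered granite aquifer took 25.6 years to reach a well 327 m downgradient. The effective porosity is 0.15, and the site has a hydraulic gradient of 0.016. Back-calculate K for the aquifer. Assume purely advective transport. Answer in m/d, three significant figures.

0.328 m/d

t = 25.6 years = 9344 d
v = L / t = 327 / 9344 = 0.03500 m/d
K = v · n / i = 0.03500 × 0.15 / 0.016 = 0.328 m/d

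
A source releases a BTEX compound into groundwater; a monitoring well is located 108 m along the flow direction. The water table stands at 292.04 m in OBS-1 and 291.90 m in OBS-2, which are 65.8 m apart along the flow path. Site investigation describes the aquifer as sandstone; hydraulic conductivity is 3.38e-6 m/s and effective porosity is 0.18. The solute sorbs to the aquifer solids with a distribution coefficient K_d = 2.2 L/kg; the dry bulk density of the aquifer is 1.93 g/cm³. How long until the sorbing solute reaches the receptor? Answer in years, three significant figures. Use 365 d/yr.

2110 years

Hydraulic gradient i = (292.04 − 291.90) / 65.8 = 0.14 / 65.8 = 0.002128
K = 3.38e-6 m/s × 86400 s/d = 0.2920 m/d
Specific discharge q = 0.2920 × 0.002128 = 6.213e-4 m/d
Average linear velocity = 6.213e-4 / 0.18 = 0.003452 m/d
Retardation R = 1 + ρ_b·K_d/n = 1 + 1.93×2.2/0.18 = 24.59
Contaminant velocity v_c = v/R = 0.003452/24.59 = 1.404e-4 m/d
t = L/v_c = 108/1.404e-4 = 769300 d
   = 769300/365 = 2110 yr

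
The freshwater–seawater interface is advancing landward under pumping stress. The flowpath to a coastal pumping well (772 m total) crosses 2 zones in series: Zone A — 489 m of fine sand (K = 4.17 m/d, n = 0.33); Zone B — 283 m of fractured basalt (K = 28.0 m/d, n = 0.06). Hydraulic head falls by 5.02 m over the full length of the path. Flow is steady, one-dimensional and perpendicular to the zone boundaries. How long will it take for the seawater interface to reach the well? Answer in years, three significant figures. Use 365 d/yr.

12.4 years

Steady 1-D flow in series ⇒ the Darcy flux q is identical in every zone and the zone head losses add (resistances L/K in series).
Σ(L/K) = 489/4.17 + 283/28.0 = 117.3 + 10.11 = 127.4 d
q = ΔH / Σ(L/K) = 5.02 / 127.4 = 0.03941 m/d (same in every zone)
Zone A: v = q/n = 0.03941/0.33 = 0.1194 m/d → t_A = 489/0.1194 = 4094 d
Zone B: v = q/n = 0.03941/0.06 = 0.6569 m/d → t_B = 283/0.6569 = 430.8 d
Total t = 4094 + 430.8 = 4525 d
   = 4525 / 365 = 12.4 yr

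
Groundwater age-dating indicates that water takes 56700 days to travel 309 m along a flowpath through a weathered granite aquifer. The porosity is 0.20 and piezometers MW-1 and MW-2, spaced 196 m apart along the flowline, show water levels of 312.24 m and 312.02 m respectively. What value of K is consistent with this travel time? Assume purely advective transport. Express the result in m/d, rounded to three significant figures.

Hydraulic gradient i = (312.24 − 312.02) / 196 = 0.22 / 196 = 0.001122
v = L / t = 309 / 56700 = 0.005450 m/d
K = v · n / i = 0.005450 × 0.20 / 0.001122 = 0.971 m/d

0.971 m/d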